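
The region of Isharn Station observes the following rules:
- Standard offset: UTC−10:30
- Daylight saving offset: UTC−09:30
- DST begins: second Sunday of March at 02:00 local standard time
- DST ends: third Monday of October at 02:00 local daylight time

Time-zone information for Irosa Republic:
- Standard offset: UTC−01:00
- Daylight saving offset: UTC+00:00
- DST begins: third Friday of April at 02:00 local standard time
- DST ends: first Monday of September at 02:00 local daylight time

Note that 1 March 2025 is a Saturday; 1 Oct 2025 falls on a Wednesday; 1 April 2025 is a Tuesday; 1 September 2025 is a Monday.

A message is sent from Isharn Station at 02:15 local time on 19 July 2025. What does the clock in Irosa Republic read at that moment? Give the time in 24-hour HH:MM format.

1 March 2025 is a Saturday, so the first Sunday is March 2 and the second is March 9.
1 October 2025 is a Wednesday, so the first Monday is October 6 and the third is October 20.
19 July 2025 lies within the daylight-saving period (9 March – 20 October), so Isharn Station is on daylight time, UTC−09:30.
02:15 Isharn Station + 9h30m = 11:45 UTC.
1 April 2025 is a Tuesday, so the first Friday is April 4 and the third is April 18.
1 September 2025 is a Monday, so the first Monday is September 1.
At the standard offset (UTC−01:00), 11:45 UTC − 1h = 10:45 Irosa Republic standard time.
The standard-time date in Irosa Republic, 19 July 2025, lies within the daylight-saving period (18 April – 1 September), so Irosa Republic is on daylight time, UTC+00:00.
11:45 UTC + 0h = 11:45 Irosa Republic.

11:45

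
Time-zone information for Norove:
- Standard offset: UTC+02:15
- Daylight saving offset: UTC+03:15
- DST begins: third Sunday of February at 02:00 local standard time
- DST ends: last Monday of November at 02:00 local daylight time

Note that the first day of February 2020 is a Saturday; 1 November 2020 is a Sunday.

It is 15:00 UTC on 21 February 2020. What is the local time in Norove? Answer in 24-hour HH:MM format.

18:15

1 February 2020 is a Saturday, so the first Sunday is February 2 and the third is February 16.
1 November 2020 is a Sunday, so Mondays fall on 2, 9, 16, 23, 30; the last is November 30.
At the standard offset (UTC+02:15), 15:00 UTC + 2h15m = 17:15 Norove standard time.
The standard-time date in Norove, 21 February 2020, falls between 16 February and 30 November, so daylight saving is in effect and Norove is at UTC+03:15.
15:00 UTC + 3h15m = 18:15 local.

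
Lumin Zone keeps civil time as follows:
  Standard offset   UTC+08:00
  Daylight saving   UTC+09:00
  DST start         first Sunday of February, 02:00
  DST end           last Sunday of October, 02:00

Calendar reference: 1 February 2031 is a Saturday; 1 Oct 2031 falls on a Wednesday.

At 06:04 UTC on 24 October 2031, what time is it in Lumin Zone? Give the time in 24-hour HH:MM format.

15:04

1 February 2031 is a Saturday, so the first Sunday is February 2.
1 October 2031 is a Wednesday, so Sundays fall on 5, 12, 19, 26; the last is October 26.
At the standard offset (UTC+08:00), 06:04 UTC + 8h = 14:04 Lumin Zone standard time.
The standard-time date in Lumin Zone, 24 October 2031, falls between 2 February and 26 October, so daylight saving is in effect and Lumin Zone is at UTC+09:00.
06:04 UTC + 9h = 15:04 local.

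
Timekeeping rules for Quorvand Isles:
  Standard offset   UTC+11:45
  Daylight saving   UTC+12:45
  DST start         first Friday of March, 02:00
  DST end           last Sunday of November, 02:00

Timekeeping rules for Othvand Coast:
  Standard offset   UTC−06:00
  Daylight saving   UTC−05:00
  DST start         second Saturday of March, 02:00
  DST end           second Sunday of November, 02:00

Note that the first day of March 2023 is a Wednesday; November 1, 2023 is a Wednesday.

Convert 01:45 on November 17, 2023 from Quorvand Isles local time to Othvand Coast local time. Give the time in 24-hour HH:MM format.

07:00

1 March 2023 is a Wednesday, so the first Friday is March 3.
1 November 2023 is a Wednesday, so Sundays fall on 5, 12, 19, 26; the last is November 26.
November 17, 2023 lies within the daylight-saving period (3 March – 26 November), so Quorvand Isles is on daylight time, UTC+12:45.
01:45 Quorvand Isles − 12h45m = 13:00 UTC (rolling into the previous day, 16 November 2023).
1 March 2023 is a Wednesday, so the first Saturday is March 4 and the second is March 11.
1 November 2023 is a Wednesday, so the first Sunday is November 5 and the second is November 12.
At the standard offset (UTC−06:00), 13:00 UTC − 6h = 07:00 Othvand Coast standard time.
The standard-time date in Othvand Coast, November 16, 2023, is outside the daylight-saving period (11 March – 12 November), so Othvand Coast is on standard time, UTC−06:00.
13:00 UTC − 6h = 07:00 Othvand Coast.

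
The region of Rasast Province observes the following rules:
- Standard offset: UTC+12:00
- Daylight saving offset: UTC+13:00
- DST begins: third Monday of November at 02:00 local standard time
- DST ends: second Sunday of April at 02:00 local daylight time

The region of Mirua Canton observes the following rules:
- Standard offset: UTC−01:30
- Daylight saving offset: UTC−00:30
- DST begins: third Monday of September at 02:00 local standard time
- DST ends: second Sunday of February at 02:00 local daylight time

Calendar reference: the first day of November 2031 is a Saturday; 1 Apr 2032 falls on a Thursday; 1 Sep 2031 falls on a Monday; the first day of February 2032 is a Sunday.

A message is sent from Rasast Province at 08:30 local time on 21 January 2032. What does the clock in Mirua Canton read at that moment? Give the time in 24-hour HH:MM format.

1 November 2031 is a Saturday, so the first Monday is November 3 and the third is November 17.
1 April 2032 is a Thursday, so the first Sunday is April 4 and the second is April 11.
Daylight saving runs 17 November 2031 – 11 April 2032; 21 January 2032 is inside that window, so Rasast Province is at UTC+13:00.
08:30 Rasast Province − 13h = 19:30 UTC (rolling into the previous day, 20 January 2032).
1 September 2031 is a Monday, so the first Monday is September 1 and the third is September 15.
1 February 2032 is a Sunday, so the first Sunday is February 1 and the second is February 8.
At the standard offset (UTC−01:30), 19:30 UTC − 1h30m = 18:00 Mirua Canton standard time.
Daylight saving runs 15 September 2031 – 8 February 2032; the standard-time date in Mirua Canton, 20 January 2032, is inside that window, so Mirua Canton is at UTC−00:30.
19:30 UTC − 0h30m = 19:00 Mirua Canton.

19:00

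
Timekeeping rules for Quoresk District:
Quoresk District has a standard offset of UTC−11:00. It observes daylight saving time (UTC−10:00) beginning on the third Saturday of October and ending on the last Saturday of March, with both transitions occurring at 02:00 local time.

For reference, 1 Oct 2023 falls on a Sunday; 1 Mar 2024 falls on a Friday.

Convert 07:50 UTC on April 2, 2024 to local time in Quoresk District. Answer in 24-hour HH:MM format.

1 October 2023 is a Sunday, so the first Saturday is October 7 and the third is October 21.
1 March 2024 is a Friday, so Saturdays fall on 2, 9, 16, 23, 30; the last is March 30.
At the standard offset (UTC−11:00), 07:50 UTC − 11h = 20:50 Quoresk District standard time (rolling into the previous day, 1 April 2024).
The standard-time date in Quoresk District, April 1, 2024, is outside the daylight-saving period (21 October 2023 – 30 March 2024), so Quoresk District is on standard time, UTC−11:00.
07:50 UTC − 11h = 20:50 local (rolling into the previous day, 1 April 2024).

20:50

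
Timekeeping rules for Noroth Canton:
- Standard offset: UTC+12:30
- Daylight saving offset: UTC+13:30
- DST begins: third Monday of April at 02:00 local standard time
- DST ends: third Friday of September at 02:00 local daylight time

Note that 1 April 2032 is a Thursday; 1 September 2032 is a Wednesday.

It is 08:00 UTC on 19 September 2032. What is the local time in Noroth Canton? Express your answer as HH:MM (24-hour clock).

20:30

1 April 2032 is a Thursday, so the first Monday is April 5 and the third is April 19.
1 September 2032 is a Wednesday, so the first Friday is September 3 and the third is September 17.
At the standard offset (UTC+12:30), 08:00 UTC + 12h30m = 20:30 Noroth Canton standard time.
Daylight saving runs 19 April – 17 September; the standard-time date in Noroth Canton, 19 September 2032, is outside that window, so Noroth Canton is on standard time at UTC+12:30.
08:00 UTC + 12h30m = 20:30 local.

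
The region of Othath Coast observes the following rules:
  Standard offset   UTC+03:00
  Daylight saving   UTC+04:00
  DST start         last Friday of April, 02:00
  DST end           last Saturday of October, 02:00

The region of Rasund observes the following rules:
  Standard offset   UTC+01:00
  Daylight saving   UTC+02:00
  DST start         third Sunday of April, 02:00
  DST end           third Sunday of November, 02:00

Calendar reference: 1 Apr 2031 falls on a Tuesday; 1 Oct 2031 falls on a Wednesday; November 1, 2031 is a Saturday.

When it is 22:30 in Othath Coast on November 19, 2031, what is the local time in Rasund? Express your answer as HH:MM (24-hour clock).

1 April 2031 is a Tuesday, so Fridays fall on 4, 11, 18, 25; the last is April 25.
1 October 2031 is a Wednesday, so Saturdays fall on 4, 11, 18, 25; the last is October 25.
November 19, 2031 is outside the daylight-saving period (25 April – 25 October), so Othath Coast is on standard time, UTC+03:00.
22:30 Othath Coast − 3h = 19:30 UTC.
1 April 2031 is a Tuesday, so the first Sunday is April 6 and the third is April 20.
1 November 2031 is a Saturday, so the first Sunday is November 2 and the third is November 16.
At the standard offset (UTC+01:00), 19:30 UTC + 1h = 20:30 Rasund standard time.
The standard-time date in Rasund, November 19, 2031, does not fall between 20 April and 16 November, so daylight saving is not in effect and Rasund is at UTC+01:00.
19:30 UTC + 1h = 20:30 Rasund.

20:30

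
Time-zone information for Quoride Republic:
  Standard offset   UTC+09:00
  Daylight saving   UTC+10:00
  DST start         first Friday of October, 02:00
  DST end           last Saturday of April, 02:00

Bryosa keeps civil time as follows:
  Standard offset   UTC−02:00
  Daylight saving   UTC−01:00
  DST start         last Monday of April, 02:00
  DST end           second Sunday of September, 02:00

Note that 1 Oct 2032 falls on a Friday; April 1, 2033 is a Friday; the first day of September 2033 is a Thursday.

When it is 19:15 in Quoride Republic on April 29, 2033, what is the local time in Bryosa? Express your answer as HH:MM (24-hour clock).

08:15

1 October 2032 is a Friday, so the first Friday is October 1.
1 April 2033 is a Friday, so Saturdays fall on 2, 9, 16, 23, 30; the last is April 30.
April 29, 2033 lies within the daylight-saving period (1 October 2032 – 30 April 2033), so Quoride Republic is on daylight time, UTC+10:00.
19:15 Quoride Republic − 10h = 09:15 UTC.
1 April 2033 is a Friday, so Mondays fall on 4, 11, 18, 25; the last is April 25.
1 September 2033 is a Thursday, so the first Sunday is September 4 and the second is September 11.
At the standard offset (UTC−02:00), 09:15 UTC − 2h = 07:15 Bryosa standard time.
The standard-time date in Bryosa, April 29, 2033, lies within the daylight-saving period (25 April – 11 September), so Bryosa is on daylight time, UTC−01:00.
09:15 UTC − 1h = 08:15 Bryosa.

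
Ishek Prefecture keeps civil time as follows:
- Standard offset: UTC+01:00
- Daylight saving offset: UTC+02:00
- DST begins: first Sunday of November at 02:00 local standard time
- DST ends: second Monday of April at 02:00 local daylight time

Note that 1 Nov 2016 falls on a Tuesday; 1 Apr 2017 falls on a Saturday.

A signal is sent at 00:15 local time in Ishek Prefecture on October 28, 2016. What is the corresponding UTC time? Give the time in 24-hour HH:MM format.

23:15

1 November 2016 is a Tuesday, so the first Sunday is November 6.
1 April 2017 is a Saturday, so the first Monday is April 3 and the second is April 10.
October 28, 2016 is outside the daylight-saving period (6 November 2016 – 10 April 2017), so Ishek Prefecture is on standard time, UTC+01:00.
00:15 local − 1h = 23:15 UTC (rolling into the previous day, 27 October 2016).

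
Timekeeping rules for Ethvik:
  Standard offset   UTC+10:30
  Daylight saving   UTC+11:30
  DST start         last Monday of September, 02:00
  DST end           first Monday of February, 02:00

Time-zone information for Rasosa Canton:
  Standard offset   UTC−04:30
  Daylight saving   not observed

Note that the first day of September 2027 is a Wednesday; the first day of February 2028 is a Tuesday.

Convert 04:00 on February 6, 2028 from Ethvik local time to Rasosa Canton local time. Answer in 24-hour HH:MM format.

1 September 2027 is a Wednesday, so Mondays fall on 6, 13, 20, 27; the last is September 27.
1 February 2028 is a Tuesday, so the first Monday is February 7.
February 6, 2028 falls between 27 September 2027 and 7 February 2028, so daylight saving is in effect and Ethvik is at UTC+11:30.
04:00 Ethvik − 11h30m = 16:30 UTC (rolling into the previous day, 5 February 2028).
Rasosa Canton has no daylight saving, so its offset is UTC−04:30 year-round.
16:30 UTC − 4h30m = 12:00 Rasosa Canton.

12:00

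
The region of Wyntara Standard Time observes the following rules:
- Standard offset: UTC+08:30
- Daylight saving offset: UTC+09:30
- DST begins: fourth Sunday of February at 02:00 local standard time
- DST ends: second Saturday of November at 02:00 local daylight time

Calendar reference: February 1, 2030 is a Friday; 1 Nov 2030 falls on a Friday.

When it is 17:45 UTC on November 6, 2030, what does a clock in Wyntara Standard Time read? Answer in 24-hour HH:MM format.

1 February 2030 is a Friday, so the first Sunday is February 3 and the fourth is February 24.
1 November 2030 is a Friday, so the first Saturday is November 2 and the second is November 9.
At the standard offset (UTC+08:30), 17:45 UTC + 8h30m = 02:15 Wyntara Standard Time standard time (rolling into the next day, 7 November 2030).
Daylight saving runs 24 February – 9 November; the standard-time date in Wyntara Standard Time, November 7, 2030, is inside that window, so Wyntara Standard Time is at UTC+09:30.
17:45 UTC + 9h30m = 03:15 local (rolling into the next day, 7 November 2030).

03:15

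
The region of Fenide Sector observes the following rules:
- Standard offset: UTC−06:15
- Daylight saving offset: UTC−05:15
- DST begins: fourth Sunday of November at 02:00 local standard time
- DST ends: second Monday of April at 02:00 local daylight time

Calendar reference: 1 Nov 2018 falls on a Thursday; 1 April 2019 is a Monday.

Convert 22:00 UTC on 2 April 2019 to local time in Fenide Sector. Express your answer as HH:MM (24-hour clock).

1 November 2018 is a Thursday, so the first Sunday is November 4 and the fourth is November 25.
1 April 2019 is a Monday, so the first Monday is April 1 and the second is April 8.
At the standard offset (UTC−06:15), 22:00 UTC − 6h15m = 15:45 Fenide Sector standard time.
The standard-time date in Fenide Sector, 2 April 2019, lies within the daylight-saving period (25 November 2018 – 8 April 2019), so Fenide Sector is on daylight time, UTC−05:15.
22:00 UTC − 5h15m = 16:45 local.

16:45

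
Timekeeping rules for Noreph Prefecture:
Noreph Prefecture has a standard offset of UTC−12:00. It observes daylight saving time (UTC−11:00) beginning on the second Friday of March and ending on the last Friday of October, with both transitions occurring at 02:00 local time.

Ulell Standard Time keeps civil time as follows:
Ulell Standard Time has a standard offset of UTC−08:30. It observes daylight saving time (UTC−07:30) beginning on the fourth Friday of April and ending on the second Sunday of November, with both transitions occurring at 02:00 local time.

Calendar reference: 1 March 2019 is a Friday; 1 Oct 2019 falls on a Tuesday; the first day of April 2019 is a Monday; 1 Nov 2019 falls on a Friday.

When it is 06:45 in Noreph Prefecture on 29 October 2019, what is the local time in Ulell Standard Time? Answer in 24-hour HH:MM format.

11:15

1 March 2019 is a Friday, so the first Friday is March 1 and the second is March 8.
1 October 2019 is a Tuesday, so Fridays fall on 4, 11, 18, 25; the last is October 25.
29 October 2019 is outside the daylight-saving period (8 March – 25 October), so Noreph Prefecture is on standard time, UTC−12:00.
06:45 Noreph Prefecture + 12h = 18:45 UTC.
1 April 2019 is a Monday, so the first Friday is April 5 and the fourth is April 26.
1 November 2019 is a Friday, so the first Sunday is November 3 and the second is November 10.
At the standard offset (UTC−08:30), 18:45 UTC − 8h30m = 10:15 Ulell Standard Time standard time.
The standard-time date in Ulell Standard Time, 29 October 2019, falls between 26 April and 10 November, so daylight saving is in effect and Ulell Standard Time is at UTC−07:30.
18:45 UTC − 7h30m = 11:15 Ulell Standard Time.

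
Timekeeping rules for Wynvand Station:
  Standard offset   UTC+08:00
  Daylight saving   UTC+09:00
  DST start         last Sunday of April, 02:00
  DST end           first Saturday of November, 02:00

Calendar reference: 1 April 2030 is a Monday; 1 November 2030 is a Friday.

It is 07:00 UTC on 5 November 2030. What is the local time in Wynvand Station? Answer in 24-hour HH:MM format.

1 April 2030 is a Monday, so Sundays fall on 7, 14, 21, 28; the last is April 28.
1 November 2030 is a Friday, so the first Saturday is November 2.
At the standard offset (UTC+08:00), 07:00 UTC + 8h = 15:00 Wynvand Station standard time.
The standard-time date in Wynvand Station, 5 November 2030, is outside the daylight-saving period (28 April – 2 November), so Wynvand Station is on standard time, UTC+08:00.
07:00 UTC + 8h = 15:00 local.

15:00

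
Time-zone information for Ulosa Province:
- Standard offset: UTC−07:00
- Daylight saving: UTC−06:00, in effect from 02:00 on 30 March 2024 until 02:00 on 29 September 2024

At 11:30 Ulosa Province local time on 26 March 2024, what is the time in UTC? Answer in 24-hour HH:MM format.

18:30

26 March 2024 is outside the daylight-saving period (30 March – 29 September), so Ulosa Province is on standard time, UTC−07:00.
11:30 local + 7h = 18:30 UTC.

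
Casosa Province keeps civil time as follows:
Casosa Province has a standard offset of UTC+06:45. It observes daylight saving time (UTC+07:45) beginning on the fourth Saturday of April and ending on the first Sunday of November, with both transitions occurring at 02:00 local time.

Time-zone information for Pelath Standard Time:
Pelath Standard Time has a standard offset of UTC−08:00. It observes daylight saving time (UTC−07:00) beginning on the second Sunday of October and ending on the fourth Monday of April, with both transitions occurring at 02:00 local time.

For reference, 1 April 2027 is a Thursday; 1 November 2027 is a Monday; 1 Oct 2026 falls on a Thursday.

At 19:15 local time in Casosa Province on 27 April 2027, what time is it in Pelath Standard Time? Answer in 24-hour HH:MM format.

03:30

1 April 2027 is a Thursday, so the first Saturday is April 3 and the fourth is April 24.
1 November 2027 is a Monday, so the first Sunday is November 7.
Daylight saving runs 24 April – 7 November; 27 April 2027 is inside that window, so Casosa Province is at UTC+07:45.
19:15 Casosa Province − 7h45m = 11:30 UTC.
1 October 2026 is a Thursday, so the first Sunday is October 4 and the second is October 11.
1 April 2027 is a Thursday, so the first Monday is April 5 and the fourth is April 26.
At the standard offset (UTC−08:00), 11:30 UTC − 8h = 03:30 Pelath Standard Time standard time.
The standard-time date in Pelath Standard Time, 27 April 2027, does not fall between 11 October 2026 and 26 April 2027, so daylight saving is not in effect and Pelath Standard Time is at UTC−08:00.
11:30 UTC − 8h = 03:30 Pelath Standard Time.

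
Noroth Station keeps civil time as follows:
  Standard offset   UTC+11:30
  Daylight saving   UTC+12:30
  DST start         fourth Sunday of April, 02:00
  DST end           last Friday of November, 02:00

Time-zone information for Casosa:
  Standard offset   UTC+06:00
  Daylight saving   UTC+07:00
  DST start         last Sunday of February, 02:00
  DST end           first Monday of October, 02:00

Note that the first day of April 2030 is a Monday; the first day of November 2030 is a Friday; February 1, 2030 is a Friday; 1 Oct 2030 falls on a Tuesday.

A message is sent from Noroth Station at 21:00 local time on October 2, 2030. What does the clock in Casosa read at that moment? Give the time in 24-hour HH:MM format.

15:30

1 April 2030 is a Monday, so the first Sunday is April 7 and the fourth is April 28.
1 November 2030 is a Friday, so Fridays fall on 1, 8, 15, 22, 29; the last is November 29.
Daylight saving runs 28 April – 29 November; October 2, 2030 is inside that window, so Noroth Station is at UTC+12:30.
21:00 Noroth Station − 12h30m = 08:30 UTC.
1 February 2030 is a Friday, so Sundays fall on 3, 10, 17, 24; the last is February 24.
1 October 2030 is a Tuesday, so the first Monday is October 7.
At the standard offset (UTC+06:00), 08:30 UTC + 6h = 14:30 Casosa standard time.
Daylight saving runs 24 February – 7 October; the standard-time date in Casosa, October 2, 2030, is inside that window, so Casosa is at UTC+07:00.
08:30 UTC + 7h = 15:30 Casosa.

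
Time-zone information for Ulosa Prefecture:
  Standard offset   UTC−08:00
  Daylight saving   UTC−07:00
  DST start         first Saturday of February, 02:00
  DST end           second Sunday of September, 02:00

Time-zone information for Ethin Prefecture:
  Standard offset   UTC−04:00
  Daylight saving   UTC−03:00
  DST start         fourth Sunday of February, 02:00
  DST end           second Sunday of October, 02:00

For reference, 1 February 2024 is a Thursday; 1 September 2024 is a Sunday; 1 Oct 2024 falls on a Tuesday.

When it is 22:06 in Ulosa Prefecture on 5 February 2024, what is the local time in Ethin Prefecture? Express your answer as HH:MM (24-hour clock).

01:06

1 February 2024 is a Thursday, so the first Saturday is February 3.
1 September 2024 is a Sunday, so the first Sunday is September 1 and the second is September 8.
5 February 2024 falls between 3 February and 8 September, so daylight saving is in effect and Ulosa Prefecture is at UTC−07:00.
22:06 Ulosa Prefecture + 7h = 05:06 UTC (rolling into the next day, 6 February 2024).
1 February 2024 is a Thursday, so the first Sunday is February 4 and the fourth is February 25.
1 October 2024 is a Tuesday, so the first Sunday is October 6 and the second is October 13.
At the standard offset (UTC−04:00), 05:06 UTC − 4h = 01:06 Ethin Prefecture standard time.
The standard-time date in Ethin Prefecture, 6 February 2024, is outside the daylight-saving period (25 February – 13 October), so Ethin Prefecture is on standard time, UTC−04:00.
05:06 UTC − 4h = 01:06 Ethin Prefecture.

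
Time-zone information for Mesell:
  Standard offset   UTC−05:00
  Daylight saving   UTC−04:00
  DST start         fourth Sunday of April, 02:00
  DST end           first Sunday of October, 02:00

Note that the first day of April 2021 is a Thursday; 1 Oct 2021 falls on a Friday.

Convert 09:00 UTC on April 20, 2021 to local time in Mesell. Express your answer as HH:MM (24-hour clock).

04:00

1 April 2021 is a Thursday, so the first Sunday is April 4 and the fourth is April 25.
1 October 2021 is a Friday, so the first Sunday is October 3.
At the standard offset (UTC−05:00), 09:00 UTC − 5h = 04:00 Mesell standard time.
Daylight saving runs 25 April – 3 October; the standard-time date in Mesell, April 20, 2021, is outside that window, so Mesell is on standard time at UTC−05:00.
09:00 UTC − 5h = 04:00 local.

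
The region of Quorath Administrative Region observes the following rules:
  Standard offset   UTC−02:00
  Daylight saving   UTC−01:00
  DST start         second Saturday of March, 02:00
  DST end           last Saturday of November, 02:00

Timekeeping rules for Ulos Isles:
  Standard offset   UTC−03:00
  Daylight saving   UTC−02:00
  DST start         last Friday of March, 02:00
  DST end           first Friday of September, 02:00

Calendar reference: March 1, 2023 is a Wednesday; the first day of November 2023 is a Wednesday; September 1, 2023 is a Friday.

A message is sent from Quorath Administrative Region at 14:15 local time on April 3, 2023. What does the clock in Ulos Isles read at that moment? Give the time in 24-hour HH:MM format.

13:15

1 March 2023 is a Wednesday, so the first Saturday is March 4 and the second is March 11.
1 November 2023 is a Wednesday, so Saturdays fall on 4, 11, 18, 25; the last is November 25.
April 3, 2023 lies within the daylight-saving period (11 March – 25 November), so Quorath Administrative Region is on daylight time, UTC−01:00.
14:15 Quorath Administrative Region + 1h = 15:15 UTC.
1 March 2023 is a Wednesday, so Fridays fall on 3, 10, 17, 24, 31; the last is March 31.
1 September 2023 is a Friday, so the first Friday is September 1.
At the standard offset (UTC−03:00), 15:15 UTC − 3h = 12:15 Ulos Isles standard time.
The standard-time date in Ulos Isles, April 3, 2023, lies within the daylight-saving period (31 March – 1 September), so Ulos Isles is on daylight time, UTC−02:00.
15:15 UTC − 2h = 13:15 Ulos Isles.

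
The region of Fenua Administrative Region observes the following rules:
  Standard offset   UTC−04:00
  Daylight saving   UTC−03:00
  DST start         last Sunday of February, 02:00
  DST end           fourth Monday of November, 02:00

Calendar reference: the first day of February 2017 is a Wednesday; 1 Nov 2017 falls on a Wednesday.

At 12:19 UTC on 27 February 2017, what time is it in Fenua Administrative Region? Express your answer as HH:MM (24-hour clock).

09:19

1 February 2017 is a Wednesday, so Sundays fall on 5, 12, 19, 26; the last is February 26.
1 November 2017 is a Wednesday, so the first Monday is November 6 and the fourth is November 27.
At the standard offset (UTC−04:00), 12:19 UTC − 4h = 08:19 Fenua Administrative Region standard time.
Daylight saving runs 26 February – 27 November; the standard-time date in Fenua Administrative Region, 27 February 2017, is inside that window, so Fenua Administrative Region is at UTC−03:00.
12:19 UTC − 3h = 09:19 local.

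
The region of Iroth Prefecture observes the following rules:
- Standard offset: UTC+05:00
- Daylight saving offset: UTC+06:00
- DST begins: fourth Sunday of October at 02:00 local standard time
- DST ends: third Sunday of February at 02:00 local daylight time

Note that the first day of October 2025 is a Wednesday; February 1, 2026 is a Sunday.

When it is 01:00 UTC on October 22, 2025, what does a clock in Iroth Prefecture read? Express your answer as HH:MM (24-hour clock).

06:00

1 October 2025 is a Wednesday, so the first Sunday is October 5 and the fourth is October 26.
1 February 2026 is a Sunday, so the first Sunday is February 1 and the third is February 15.
At the standard offset (UTC+05:00), 01:00 UTC + 5h = 06:00 Iroth Prefecture standard time.
The standard-time date in Iroth Prefecture, October 22, 2025, does not fall between 26 October 2025 and 15 February 2026, so daylight saving is not in effect and Iroth Prefecture is at UTC+05:00.
01:00 UTC + 5h = 06:00 local.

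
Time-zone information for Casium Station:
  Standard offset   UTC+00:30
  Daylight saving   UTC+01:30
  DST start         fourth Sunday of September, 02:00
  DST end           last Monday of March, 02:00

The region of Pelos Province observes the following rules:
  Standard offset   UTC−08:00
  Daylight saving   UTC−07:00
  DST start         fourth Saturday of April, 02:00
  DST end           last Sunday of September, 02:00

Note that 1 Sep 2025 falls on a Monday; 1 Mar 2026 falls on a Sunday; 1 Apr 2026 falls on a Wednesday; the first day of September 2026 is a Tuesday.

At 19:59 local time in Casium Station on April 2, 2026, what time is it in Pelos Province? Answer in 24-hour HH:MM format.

11:29

1 September 2025 is a Monday, so the first Sunday is September 7 and the fourth is September 28.
1 March 2026 is a Sunday, so Mondays fall on 2, 9, 16, 23, 30; the last is March 30.
April 2, 2026 does not fall between 28 September 2025 and 30 March 2026, so daylight saving is not in effect and Casium Station is at UTC+00:30.
19:59 Casium Station − 0h30m = 19:29 UTC.
1 April 2026 is a Wednesday, so the first Saturday is April 4 and the fourth is April 25.
1 September 2026 is a Tuesday, so Sundays fall on 6, 13, 20, 27; the last is September 27.
At the standard offset (UTC−08:00), 19:29 UTC − 8h = 11:29 Pelos Province standard time.
The standard-time date in Pelos Province, April 2, 2026, is outside the daylight-saving period (25 April – 27 September), so Pelos Province is on standard time, UTC−08:00.
19:29 UTC − 8h = 11:29 Pelos Province.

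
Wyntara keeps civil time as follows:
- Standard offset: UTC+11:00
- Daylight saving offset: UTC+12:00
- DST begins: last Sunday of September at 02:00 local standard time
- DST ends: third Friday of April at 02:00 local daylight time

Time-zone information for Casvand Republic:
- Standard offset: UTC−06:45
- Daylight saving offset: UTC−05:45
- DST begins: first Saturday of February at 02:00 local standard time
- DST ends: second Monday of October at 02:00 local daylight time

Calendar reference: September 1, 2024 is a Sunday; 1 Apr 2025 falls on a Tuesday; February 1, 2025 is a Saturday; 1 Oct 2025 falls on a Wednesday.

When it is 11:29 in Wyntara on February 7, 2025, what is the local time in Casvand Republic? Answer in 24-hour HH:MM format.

17:44

1 September 2024 is a Sunday, so Sundays fall on 1, 8, 15, 22, 29; the last is September 29.
1 April 2025 is a Tuesday, so the first Friday is April 4 and the third is April 18.
February 7, 2025 falls between 29 September 2024 and 18 April 2025, so daylight saving is in effect and Wyntara is at UTC+12:00.
11:29 Wyntara − 12h = 23:29 UTC (rolling into the previous day, 6 February 2025).
1 February 2025 is a Saturday, so the first Saturday is February 1.
1 October 2025 is a Wednesday, so the first Monday is October 6 and the second is October 13.
At the standard offset (UTC−06:45), 23:29 UTC − 6h45m = 16:44 Casvand Republic standard time.
The standard-time date in Casvand Republic, February 6, 2025, falls between 1 February and 13 October, so daylight saving is in effect and Casvand Republic is at UTC−05:45.
23:29 UTC − 5h45m = 17:44 Casvand Republic.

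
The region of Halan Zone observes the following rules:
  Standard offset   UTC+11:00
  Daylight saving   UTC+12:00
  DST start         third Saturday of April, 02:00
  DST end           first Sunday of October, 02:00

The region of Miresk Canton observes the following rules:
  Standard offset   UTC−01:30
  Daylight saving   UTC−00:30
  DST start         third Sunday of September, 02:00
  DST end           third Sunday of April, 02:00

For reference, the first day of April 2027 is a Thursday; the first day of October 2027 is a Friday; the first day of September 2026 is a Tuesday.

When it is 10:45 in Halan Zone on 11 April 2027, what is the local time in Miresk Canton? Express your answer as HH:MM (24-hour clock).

23:15

1 April 2027 is a Thursday, so the first Saturday is April 3 and the third is April 17.
1 October 2027 is a Friday, so the first Sunday is October 3.
Daylight saving runs 17 April – 3 October; 11 April 2027 is outside that window, so Halan Zone is on standard time at UTC+11:00.
10:45 Halan Zone − 11h = 23:45 UTC (rolling into the previous day, 10 April 2027).
1 September 2026 is a Tuesday, so the first Sunday is September 6 and the third is September 20.
1 April 2027 is a Thursday, so the first Sunday is April 4 and the third is April 18.
At the standard offset (UTC−01:30), 23:45 UTC − 1h30m = 22:15 Miresk Canton standard time.
Daylight saving runs 20 September 2026 – 18 April 2027; the standard-time date in Miresk Canton, 10 April 2027, is inside that window, so Miresk Canton is at UTC−00:30.
23:45 UTC − 0h30m = 23:15 Miresk Canton.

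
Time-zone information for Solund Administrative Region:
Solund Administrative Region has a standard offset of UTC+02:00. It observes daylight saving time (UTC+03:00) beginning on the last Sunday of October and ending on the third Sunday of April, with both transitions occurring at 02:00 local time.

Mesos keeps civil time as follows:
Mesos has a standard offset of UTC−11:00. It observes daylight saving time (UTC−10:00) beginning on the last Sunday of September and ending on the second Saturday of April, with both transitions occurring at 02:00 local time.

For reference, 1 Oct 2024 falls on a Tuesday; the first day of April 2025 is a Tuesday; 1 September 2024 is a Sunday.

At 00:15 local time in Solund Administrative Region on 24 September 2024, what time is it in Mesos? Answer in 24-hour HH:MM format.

11:15

1 October 2024 is a Tuesday, so Sundays fall on 6, 13, 20, 27; the last is October 27.
1 April 2025 is a Tuesday, so the first Sunday is April 6 and the third is April 20.
Daylight saving runs 27 October 2024 – 20 April 2025; 24 September 2024 is outside that window, so Solund Administrative Region is on standard time at UTC+02:00.
00:15 Solund Administrative Region − 2h = 22:15 UTC (rolling into the previous day, 23 September 2024).
1 September 2024 is a Sunday, so Sundays fall on 1, 8, 15, 22, 29; the last is September 29.
1 April 2025 is a Tuesday, so the first Saturday is April 5 and the second is April 12.
At the standard offset (UTC−11:00), 22:15 UTC − 11h = 11:15 Mesos standard time.
The standard-time date in Mesos, 23 September 2024, is outside the daylight-saving period (29 September 2024 – 12 April 2025), so Mesos is on standard time, UTC−11:00.
22:15 UTC − 11h = 11:15 Mesos.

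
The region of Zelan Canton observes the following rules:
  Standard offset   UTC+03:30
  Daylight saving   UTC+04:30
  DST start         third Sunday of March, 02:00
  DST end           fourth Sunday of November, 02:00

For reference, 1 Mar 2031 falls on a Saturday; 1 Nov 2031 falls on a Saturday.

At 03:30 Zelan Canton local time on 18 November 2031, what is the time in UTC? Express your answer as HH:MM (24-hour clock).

1 March 2031 is a Saturday, so the first Sunday is March 2 and the third is March 16.
1 November 2031 is a Saturday, so the first Sunday is November 2 and the fourth is November 23.
18 November 2031 lies within the daylight-saving period (16 March – 23 November), so Zelan Canton is on daylight time, UTC+04:30.
03:30 local − 4h30m = 23:00 UTC (rolling into the previous day, 17 November 2031).

23:00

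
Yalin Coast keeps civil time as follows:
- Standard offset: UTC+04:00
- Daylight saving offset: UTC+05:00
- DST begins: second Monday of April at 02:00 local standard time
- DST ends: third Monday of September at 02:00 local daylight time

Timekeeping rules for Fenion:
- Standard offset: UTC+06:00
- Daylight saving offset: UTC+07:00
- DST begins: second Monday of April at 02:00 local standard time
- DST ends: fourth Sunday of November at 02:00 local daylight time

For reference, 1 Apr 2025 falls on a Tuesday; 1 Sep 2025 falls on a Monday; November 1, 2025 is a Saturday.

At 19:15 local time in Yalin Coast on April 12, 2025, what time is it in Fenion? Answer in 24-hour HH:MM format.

21:15

1 April 2025 is a Tuesday, so the first Monday is April 7 and the second is April 14.
1 September 2025 is a Monday, so the first Monday is September 1 and the third is September 15.
April 12, 2025 does not fall between 14 April and 15 September, so daylight saving is not in effect and Yalin Coast is at UTC+04:00.
19:15 Yalin Coast − 4h = 15:15 UTC.
1 April 2025 is a Tuesday, so the first Monday is April 7 and the second is April 14.
1 November 2025 is a Saturday, so the first Sunday is November 2 and the fourth is November 23.
At the standard offset (UTC+06:00), 15:15 UTC + 6h = 21:15 Fenion standard time.
The standard-time date in Fenion, April 12, 2025, is outside the daylight-saving period (14 April – 23 November), so Fenion is on standard time, UTC+06:00.
15:15 UTC + 6h = 21:15 Fenion.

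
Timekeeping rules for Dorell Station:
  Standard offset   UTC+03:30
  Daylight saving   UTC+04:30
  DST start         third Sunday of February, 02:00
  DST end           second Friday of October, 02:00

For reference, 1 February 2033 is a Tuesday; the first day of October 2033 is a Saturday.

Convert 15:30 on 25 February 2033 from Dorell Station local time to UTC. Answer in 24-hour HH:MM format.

11:00

1 February 2033 is a Tuesday, so the first Sunday is February 6 and the third is February 20.
1 October 2033 is a Saturday, so the first Friday is October 7 and the second is October 14.
Daylight saving runs 20 February – 14 October; 25 February 2033 is inside that window, so Dorell Station is at UTC+04:30.
15:30 local − 4h30m = 11:00 UTC.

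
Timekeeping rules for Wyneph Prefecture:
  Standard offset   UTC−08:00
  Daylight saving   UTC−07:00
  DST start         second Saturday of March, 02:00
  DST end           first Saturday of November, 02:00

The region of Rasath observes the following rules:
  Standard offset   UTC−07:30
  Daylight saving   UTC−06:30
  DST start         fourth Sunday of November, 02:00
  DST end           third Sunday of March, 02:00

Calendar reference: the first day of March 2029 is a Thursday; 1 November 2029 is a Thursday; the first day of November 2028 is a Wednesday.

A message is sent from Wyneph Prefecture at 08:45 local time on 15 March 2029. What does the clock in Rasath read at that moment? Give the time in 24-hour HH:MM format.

09:15

1 March 2029 is a Thursday, so the first Saturday is March 3 and the second is March 10.
1 November 2029 is a Thursday, so the first Saturday is November 3.
Daylight saving runs 10 March – 3 November; 15 March 2029 is inside that window, so Wyneph Prefecture is at UTC−07:00.
08:45 Wyneph Prefecture + 7h = 15:45 UTC.
1 November 2028 is a Wednesday, so the first Sunday is November 5 and the fourth is November 26.
1 March 2029 is a Thursday, so the first Sunday is March 4 and the third is March 18.
At the standard offset (UTC−07:30), 15:45 UTC − 7h30m = 08:15 Rasath standard time.
Daylight saving runs 26 November 2028 – 18 March 2029; the standard-time date in Rasath, 15 March 2029, is inside that window, so Rasath is at UTC−06:30.
15:45 UTC − 6h30m = 09:15 Rasath.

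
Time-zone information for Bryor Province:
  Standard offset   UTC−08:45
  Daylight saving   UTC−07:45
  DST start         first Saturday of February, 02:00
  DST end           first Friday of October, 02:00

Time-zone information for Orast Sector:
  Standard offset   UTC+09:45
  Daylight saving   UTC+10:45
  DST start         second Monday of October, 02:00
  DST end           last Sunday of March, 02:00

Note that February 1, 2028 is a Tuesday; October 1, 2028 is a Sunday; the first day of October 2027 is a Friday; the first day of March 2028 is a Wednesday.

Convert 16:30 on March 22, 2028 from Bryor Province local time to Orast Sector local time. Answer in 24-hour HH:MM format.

11:00

1 February 2028 is a Tuesday, so the first Saturday is February 5.
1 October 2028 is a Sunday, so the first Friday is October 6.
Daylight saving runs 5 February – 6 October; March 22, 2028 is inside that window, so Bryor Province is at UTC−07:45.
16:30 Bryor Province + 7h45m = 00:15 UTC (rolling into the next day, 23 March 2028).
1 October 2027 is a Friday, so the first Monday is October 4 and the second is October 11.
1 March 2028 is a Wednesday, so Sundays fall on 5, 12, 19, 26; the last is March 26.
At the standard offset (UTC+09:45), 00:15 UTC + 9h45m = 10:00 Orast Sector standard time.
Daylight saving runs 11 October 2027 – 26 March 2028; the standard-time date in Orast Sector, March 23, 2028, is inside that window, so Orast Sector is at UTC+10:45.
00:15 UTC + 10h45m = 11:00 Orast Sector.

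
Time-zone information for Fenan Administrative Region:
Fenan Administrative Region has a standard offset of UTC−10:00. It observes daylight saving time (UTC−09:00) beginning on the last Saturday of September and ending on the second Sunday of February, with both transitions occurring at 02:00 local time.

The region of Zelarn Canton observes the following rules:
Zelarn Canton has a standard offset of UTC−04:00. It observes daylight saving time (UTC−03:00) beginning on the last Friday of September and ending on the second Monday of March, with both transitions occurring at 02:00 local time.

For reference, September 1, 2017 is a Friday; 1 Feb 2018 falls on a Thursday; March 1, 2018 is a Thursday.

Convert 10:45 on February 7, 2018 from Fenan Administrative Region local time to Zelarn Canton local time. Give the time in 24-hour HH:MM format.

1 September 2017 is a Friday, so Saturdays fall on 2, 9, 16, 23, 30; the last is September 30.
1 February 2018 is a Thursday, so the first Sunday is February 4 and the second is February 11.
February 7, 2018 falls between 30 September 2017 and 11 February 2018, so daylight saving is in effect and Fenan Administrative Region is at UTC−09:00.
10:45 Fenan Administrative Region + 9h = 19:45 UTC.
1 September 2017 is a Friday, so Fridays fall on 1, 8, 15, 22, 29; the last is September 29.
1 March 2018 is a Thursday, so the first Monday is March 5 and the second is March 12.
At the standard offset (UTC−04:00), 19:45 UTC − 4h = 15:45 Zelarn Canton standard time.
The standard-time date in Zelarn Canton, February 7, 2018, falls between 29 September 2017 and 12 March 2018, so daylight saving is in effect and Zelarn Canton is at UTC−03:00.
19:45 UTC − 3h = 16:45 Zelarn Canton.

16:45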